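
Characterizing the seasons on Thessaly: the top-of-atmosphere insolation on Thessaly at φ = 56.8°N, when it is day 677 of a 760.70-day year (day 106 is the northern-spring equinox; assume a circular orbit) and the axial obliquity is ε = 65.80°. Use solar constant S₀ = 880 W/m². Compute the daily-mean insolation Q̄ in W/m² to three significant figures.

Q̄ ≈ 0.00 W/m²

Solar longitude: λ_s = 360° × (677 − 106)/760.70 = 270.225°.
sin δ = sin 65.80° × sin 270.225° = -0.91211, so δ = -65.799°.
cos H₀ = −tan(+56.8°) tan(-65.799°) = 3.4002 ≥ 1 ⇒ polar night, H₀ = 0 and Q̄ = 0.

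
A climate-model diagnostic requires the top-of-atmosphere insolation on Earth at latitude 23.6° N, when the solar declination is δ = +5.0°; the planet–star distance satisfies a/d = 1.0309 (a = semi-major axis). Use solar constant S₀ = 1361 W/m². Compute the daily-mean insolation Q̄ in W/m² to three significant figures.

cos H₀ = −tan(+23.6°) tan(+5.000°) = -0.0382, H₀ = 1.6090 rad.
Bracket: H₀ sin φ sin δ + cos φ cos δ sin H₀ = 1.6090×0.40035×0.08716 + 0.91636×0.99619×0.99927 = 0.056145 + 0.912202 = 0.968347.
Inverse-square distance factor (a/d)² = 1.0309² = 1.062755.
Q̄ = (S₀/π) × 1.062755 × [bracket] = (1361/π) × 1.062755 × 0.968347 = 445.8 W/m².

Q̄ ≈ 446 W/m²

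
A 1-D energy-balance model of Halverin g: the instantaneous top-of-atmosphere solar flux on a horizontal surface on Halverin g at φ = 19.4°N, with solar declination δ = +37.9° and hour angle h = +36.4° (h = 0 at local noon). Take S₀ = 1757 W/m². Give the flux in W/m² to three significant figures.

1.41e+03 W/m²

cos θ_z = sin φ sin δ + cos φ cos δ cos h = 0.204042 + 0.599068 = 0.803110.
Flux = S₀ · cos θ_z = 1757 × 0.803110 = 1411 W/m².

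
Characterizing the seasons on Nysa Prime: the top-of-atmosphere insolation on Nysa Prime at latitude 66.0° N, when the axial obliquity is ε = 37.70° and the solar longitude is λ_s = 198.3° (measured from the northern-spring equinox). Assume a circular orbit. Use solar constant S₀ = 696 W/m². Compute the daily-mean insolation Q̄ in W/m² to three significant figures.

Solar declination: sin δ = sin ε · sin λ_s = sin 37.70° × sin 198.3° = -0.19201, so δ = -11.070°.
cos H₀ = −tan(+66.0°) tan(-11.070°) = 0.4394, H₀ = 1.1158 rad.
Bracket: H₀ sin φ sin δ + cos φ cos δ sin H₀ = 1.1158×0.91355×-0.19201 + 0.40674×0.98139×0.89827 = -0.195723 + 0.358563 = 0.162840.
Q̄ = (S₀/π) × [bracket] = (696/π) × 0.162840 = 36.08 W/m².

Q̄ ≈ 36.1 W/m²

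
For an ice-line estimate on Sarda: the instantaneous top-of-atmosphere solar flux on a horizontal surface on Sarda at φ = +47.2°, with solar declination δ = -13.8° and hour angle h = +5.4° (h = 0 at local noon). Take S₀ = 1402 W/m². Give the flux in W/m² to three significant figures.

676 W/m²

cos θ_z = sin φ sin δ + cos φ cos δ cos h = -0.175019 + 0.656900 = 0.481881.
Flux = S₀ · cos θ_z = 1402 × 0.481881 = 675.6 W/m².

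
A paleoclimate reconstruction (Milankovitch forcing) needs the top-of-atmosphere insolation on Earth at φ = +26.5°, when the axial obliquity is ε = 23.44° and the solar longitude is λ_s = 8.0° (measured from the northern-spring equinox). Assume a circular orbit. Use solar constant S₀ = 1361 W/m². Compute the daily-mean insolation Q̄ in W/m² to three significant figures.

Solar declination: sin δ = sin ε · sin λ_s = sin 23.44° × sin 8.0° = 0.05536, so δ = +3.174°.
cos H₀ = −tan(+26.5°) tan(+3.174°) = -0.0276, H₀ = 1.5984 rad.
Bracket: H₀ sin φ sin δ + cos φ cos δ sin H₀ = 1.5984×0.44620×0.05536 + 0.89493×0.99847×0.99962 = 0.039483 + 0.893221 = 0.932704.
Q̄ = (S₀/π) × [bracket] = (1361/π) × 0.932704 = 404.1 W/m².

Q̄ ≈ 404 W/m²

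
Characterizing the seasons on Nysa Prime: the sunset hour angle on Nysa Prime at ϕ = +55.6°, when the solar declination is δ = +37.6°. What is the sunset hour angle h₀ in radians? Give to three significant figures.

h₀ = 3.14 rad

Sunrise equation: cos h₀ = −tan ϕ · tan δ = -1.1247 ≤ −1, so the host star never sets (polar day) and h₀ = π.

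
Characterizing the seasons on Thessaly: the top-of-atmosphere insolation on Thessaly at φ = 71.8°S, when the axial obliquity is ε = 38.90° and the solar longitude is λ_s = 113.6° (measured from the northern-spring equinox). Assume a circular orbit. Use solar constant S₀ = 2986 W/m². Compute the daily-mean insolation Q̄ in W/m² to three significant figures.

Q̄ ≈ 0.00 W/m²

Solar declination: sin δ = sin ε · sin λ_s = sin 38.90° × sin 113.6° = 0.57544, so δ = +35.131°.
cos H₀ = −tan(-71.8°) tan(+35.131°) = 2.1400 ≥ 1 ⇒ polar night, H₀ = 0 and Q̄ = 0.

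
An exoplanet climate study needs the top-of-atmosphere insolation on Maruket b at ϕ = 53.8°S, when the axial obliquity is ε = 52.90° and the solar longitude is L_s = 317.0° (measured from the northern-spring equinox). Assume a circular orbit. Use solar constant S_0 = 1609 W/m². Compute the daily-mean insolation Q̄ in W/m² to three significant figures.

Q̄ ≈ 716 W/m²

Solar declination: sin δ = sin ε · sin L_s = sin 52.90° × sin 317.0° = -0.54395, so δ = -32.953°.
cos h₀ = −tan(-53.8°) tan(-32.953°) = -0.8857, h₀ = 2.6588 rad.
Bracket: h₀ sin ϕ sin δ + cos ϕ cos δ sin h₀ = 2.6588×-0.80696×-0.54395 + 0.59061×0.83912×0.46424 = 1.167069 + 0.230074 = 1.397143.
Q̄ = (S_0/π) × [bracket] = (1609/π) × 1.397143 = 715.6 W/m².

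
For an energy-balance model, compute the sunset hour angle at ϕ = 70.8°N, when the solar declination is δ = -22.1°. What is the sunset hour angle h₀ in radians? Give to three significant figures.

cos h₀ = −tan ϕ · tan δ = 1.1660 ≥ 1, so the Sun never rises (polar night) and h₀ = 0.

h₀ = 0.00 rad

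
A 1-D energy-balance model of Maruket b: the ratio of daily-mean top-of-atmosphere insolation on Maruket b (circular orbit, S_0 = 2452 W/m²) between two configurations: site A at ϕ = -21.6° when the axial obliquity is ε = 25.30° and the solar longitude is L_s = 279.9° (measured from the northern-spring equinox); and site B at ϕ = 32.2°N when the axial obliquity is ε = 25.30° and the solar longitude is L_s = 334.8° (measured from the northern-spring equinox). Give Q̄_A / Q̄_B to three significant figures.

— Configuration A (ϕ=-21.6°):
Solar declination: sin δ = sin ε · sin L_s = sin 25.30° × sin 279.9° = -0.42099, so δ = -24.897°.
cos h₀ = −tan(-21.6°) tan(-24.897°) = -0.1838, h₀ = 1.7556 rad.
Bracket: h₀ sin ϕ sin δ + cos ϕ cos δ sin h₀ = 1.7556×-0.36812×-0.42099 + 0.92978×0.90706×0.98297 = 0.272074 + 0.829004 = 1.101078.
Q̄ = (S_0/π) × [bracket] = (2452/π) × 1.101078 = 859.39 W/m².
— Configuration B (ϕ=+32.2°):
Solar declination: sin δ = sin ε · sin L_s = sin 25.30° × sin 334.8° = -0.18196, so δ = -10.484°.
cos h₀ = −tan(+32.2°) tan(-10.484°) = 0.1165, h₀ = 1.4540 rad.
Bracket: h₀ sin ϕ sin δ + cos ϕ cos δ sin h₀ = 1.4540×0.53288×-0.18196 + 0.84619×0.98331×0.99319 = -0.140984 + 0.826401 = 0.685417.
Q̄ = (S_0/π) × [bracket] = (2452/π) × 0.685417 = 534.97 W/m².
Ratio Q̄_A / Q̄_B = 859.39 / 534.97 = 1.606.

Q̄_A / Q̄_B ≈ 1.61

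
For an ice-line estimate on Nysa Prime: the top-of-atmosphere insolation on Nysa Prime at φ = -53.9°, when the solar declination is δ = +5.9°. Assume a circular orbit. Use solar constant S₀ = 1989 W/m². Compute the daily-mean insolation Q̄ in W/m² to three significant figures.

Q̄ ≈ 292 W/m²

cos H₀ = −tan(-53.9°) tan(+5.900°) = 0.1417, H₀ = 1.4286 rad.
Bracket: H₀ sin φ sin δ + cos φ cos δ sin H₀ = 1.4286×-0.80799×0.10279 + 0.58920×0.99470×0.98991 = -0.118650 + 0.580164 = 0.461514.
Q̄ = (S₀/π) × [bracket] = (1989/π) × 0.461514 = 292.2 W/m².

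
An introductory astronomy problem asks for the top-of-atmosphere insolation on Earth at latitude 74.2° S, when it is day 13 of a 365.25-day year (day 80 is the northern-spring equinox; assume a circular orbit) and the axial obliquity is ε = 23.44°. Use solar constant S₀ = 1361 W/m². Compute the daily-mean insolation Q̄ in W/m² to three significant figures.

Solar longitude: λ_s = 360° × (13 − 80)/365.25 = -66.037°, i.e. -66.037° + 360° = 293.963°.
sin δ = sin 23.44° × sin 293.963° = -0.36350, so δ = -21.315°.
cos H₀ = −tan(-74.2°) tan(-21.315°) = -1.3789 ≤ −1 ⇒ polar day, H₀ = π.
Bracket: H₀ sin φ sin δ + cos φ cos δ sin H₀ = 3.1416×-0.96222×-0.36350 + 0.27228×0.93159×0.00000 = 1.098828 + 0.000000 = 1.098828.
Q̄ = (S₀/π) × [bracket] = (1361/π) × 1.098828 = 476.0 W/m².

Q̄ ≈ 476 W/m²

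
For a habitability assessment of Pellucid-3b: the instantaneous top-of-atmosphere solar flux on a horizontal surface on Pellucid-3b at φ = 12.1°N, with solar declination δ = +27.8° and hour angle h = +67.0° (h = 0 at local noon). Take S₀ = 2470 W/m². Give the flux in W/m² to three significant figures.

1.08e+03 W/m²

cos θ_z = sin φ sin δ + cos φ cos δ cos h = 0.097763 + 0.337954 = 0.435717.
Flux = S₀ · cos θ_z = 2470 × 0.435717 = 1076 W/m².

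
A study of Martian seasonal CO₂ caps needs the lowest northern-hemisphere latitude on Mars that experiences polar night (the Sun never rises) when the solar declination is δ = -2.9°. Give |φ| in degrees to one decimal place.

Polar night requires cos H₀ = −tan φ tan δ ≥ 1, i.e. tan φ tan δ ≤ −1.
The boundary is |tan φ| · |tan δ| = 1, so |φ| = 90° − |δ| = 90° − 2.9° = 87.1° in the northern hemisphere.

|φ| = 87.1°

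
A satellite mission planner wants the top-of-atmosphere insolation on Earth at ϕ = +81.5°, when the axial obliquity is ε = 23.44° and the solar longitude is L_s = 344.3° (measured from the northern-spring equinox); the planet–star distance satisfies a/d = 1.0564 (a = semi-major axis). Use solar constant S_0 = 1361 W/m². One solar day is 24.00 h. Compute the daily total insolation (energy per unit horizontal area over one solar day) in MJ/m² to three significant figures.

0.849 MJ/m²

Solar declination: sin δ = sin ε · sin L_s = sin 23.44° × sin 344.3° = -0.10764, so δ = -6.179°.
cos h₀ = −tan(+81.5°) tan(-6.179°) = 0.7245, h₀ = 0.7605 rad.
Bracket: h₀ sin ϕ sin δ + cos ϕ cos δ sin h₀ = 0.7605×0.98902×-0.10764 + 0.14781×0.99419×0.68932 = -0.080961 + 0.101296 = 0.020335.
Inverse-square distance factor (a/d)² = 1.0564² = 1.115981.
Q̄ = (S_0/π) × 1.115981 × [bracket] = (1361/π) × 1.115981 × 0.020335 = 9.8313 W/m².
Daily total = Q̄ × 24.00 h × 3600 s/h = 9.8313 × 24.00 × 3600 / 10⁶ = 0.8494 MJ/m².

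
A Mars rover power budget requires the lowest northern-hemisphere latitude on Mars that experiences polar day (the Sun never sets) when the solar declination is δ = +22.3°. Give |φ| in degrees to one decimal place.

Polar day requires cos H₀ = −tan φ tan δ ≤ −1, i.e. tan φ tan δ ≥ 1.
The boundary is |tan φ| · |tan δ| = 1, so |φ| = 90° − |δ| = 90° − 22.3° = 67.7° in the northern hemisphere.

|φ| = 67.7°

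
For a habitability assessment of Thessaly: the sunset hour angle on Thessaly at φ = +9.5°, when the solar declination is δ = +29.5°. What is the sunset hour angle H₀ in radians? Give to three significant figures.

H₀ = 1.67 rad

cos H₀ = −tan φ · tan δ = −tan(+9.5°) × tan(+29.500°) = -0.0947, so H₀ = 1.6656 rad = 95.43°.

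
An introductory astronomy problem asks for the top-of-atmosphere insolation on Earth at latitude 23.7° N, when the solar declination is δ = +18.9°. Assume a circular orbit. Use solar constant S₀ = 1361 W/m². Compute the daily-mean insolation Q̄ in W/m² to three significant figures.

cos H₀ = −tan(+23.7°) tan(+18.900°) = -0.1503, H₀ = 1.7217 rad.
Bracket: H₀ sin φ sin δ + cos φ cos δ sin H₀ = 1.7217×0.40195×0.32392 + 0.91566×0.94609×0.98864 = 0.224165 + 0.856456 = 1.080621.
Q̄ = (S₀/π) × [bracket] = (1361/π) × 1.080621 = 468.1 W/m².

Q̄ ≈ 468 W/m²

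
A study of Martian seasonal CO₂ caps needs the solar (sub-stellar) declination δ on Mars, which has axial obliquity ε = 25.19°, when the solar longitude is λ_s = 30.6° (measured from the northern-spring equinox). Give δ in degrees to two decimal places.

sin δ = sin ε · sin λ_s = sin 25.19° × sin 30.6° = 0.216659.
δ = arcsin(0.216659) = +12.51°.

δ = +12.51°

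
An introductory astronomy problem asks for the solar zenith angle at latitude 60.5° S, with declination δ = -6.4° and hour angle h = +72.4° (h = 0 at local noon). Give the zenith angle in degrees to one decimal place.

θ_z = 75.8°

cos θ_z = sin φ sin δ + cos φ cos δ cos h = 0.097018 + 0.147966 = 0.244984.
θ_z = arccos(0.244984) = 75.8°.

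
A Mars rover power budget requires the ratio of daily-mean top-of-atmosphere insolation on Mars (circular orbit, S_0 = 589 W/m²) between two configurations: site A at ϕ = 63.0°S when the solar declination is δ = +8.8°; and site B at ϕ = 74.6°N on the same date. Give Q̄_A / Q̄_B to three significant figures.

— Configuration A (ϕ=-63.0°):
cos h₀ = −tan(-63.0°) tan(+8.800°) = 0.3038, h₀ = 1.2621 rad.
Bracket: h₀ sin ϕ sin δ + cos ϕ cos δ sin h₀ = 1.2621×-0.89101×0.15299 + 0.45399×0.98823×0.95273 = -0.172044 + 0.427439 = 0.255395.
Q̄ = (S_0/π) × [bracket] = (589/π) × 0.255395 = 47.883 W/m².
— Configuration B (ϕ=+74.6°):
cos h₀ = −tan(+74.6°) tan(+8.800°) = -0.5620, h₀ = 2.1676 rad.
Bracket: h₀ sin ϕ sin δ + cos ϕ cos δ sin h₀ = 2.1676×0.96410×0.15299 + 0.26556×0.98823×0.82712 = 0.319716 + 0.217065 = 0.536781.
Q̄ = (S_0/π) × [bracket] = (589/π) × 0.536781 = 100.64 W/m².
Ratio Q̄_A / Q̄_B = 47.883 / 100.64 = 0.4758.

Q̄_A / Q̄_B ≈ 0.476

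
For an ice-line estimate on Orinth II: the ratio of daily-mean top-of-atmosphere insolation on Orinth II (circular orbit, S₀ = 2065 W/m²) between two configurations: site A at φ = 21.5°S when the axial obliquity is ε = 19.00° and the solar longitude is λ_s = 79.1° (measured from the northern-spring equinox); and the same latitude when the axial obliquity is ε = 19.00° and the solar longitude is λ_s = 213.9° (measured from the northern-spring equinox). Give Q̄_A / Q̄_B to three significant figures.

Q̄_A / Q̄_B ≈ 0.690

— Configuration A (φ=-21.5°):
Solar declination: sin δ = sin ε · sin λ_s = sin 19.00° × sin 79.1° = 0.31969, so δ = +18.644°.
cos H₀ = −tan(-21.5°) tan(+18.644°) = 0.1329, H₀ = 1.4375 rad.
Bracket: H₀ sin φ sin δ + cos φ cos δ sin H₀ = 1.4375×-0.36650×0.31969 + 0.93042×0.94752×0.99113 = -0.168427 + 0.873772 = 0.705345.
Q̄ = (S₀/π) × [bracket] = (2065/π) × 0.705345 = 463.63 W/m².
— Configuration B (φ=-21.5°):
Solar declination: sin δ = sin ε · sin λ_s = sin 19.00° × sin 213.9° = -0.18158, so δ = -10.462°.
cos H₀ = −tan(-21.5°) tan(-10.462°) = -0.0727, H₀ = 1.6436 rad.
Bracket: H₀ sin φ sin δ + cos φ cos δ sin H₀ = 1.6436×-0.36650×-0.18158 + 0.93042×0.98338×0.99735 = 0.109380 + 0.912532 = 1.021912.
Q̄ = (S₀/π) × [bracket] = (2065/π) × 1.021912 = 671.71 W/m².
Ratio Q̄_A / Q̄_B = 463.63 / 671.71 = 0.6902.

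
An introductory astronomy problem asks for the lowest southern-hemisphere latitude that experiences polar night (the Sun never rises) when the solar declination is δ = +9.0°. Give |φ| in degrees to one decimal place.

Polar night requires cos H₀ = −tan φ tan δ ≥ 1, i.e. tan φ tan δ ≤ −1.
The boundary is |tan φ| · |tan δ| = 1, so |φ| = 90° − |δ| = 90° − 9.0° = 81.0° in the southern hemisphere.

|φ| = 81.0°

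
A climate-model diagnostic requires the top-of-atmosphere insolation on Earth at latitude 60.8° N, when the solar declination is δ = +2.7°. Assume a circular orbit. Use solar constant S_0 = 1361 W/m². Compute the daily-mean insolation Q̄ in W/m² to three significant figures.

Q̄ ≈ 240 W/m²

cos h₀ = −tan(+60.8°) tan(+2.700°) = -0.0844, h₀ = 1.6553 rad.
Bracket: h₀ sin ϕ sin δ + cos ϕ cos δ sin h₀ = 1.6553×0.87292×0.04711 + 0.48786×0.99889×0.99643 = 0.068071 + 0.485579 = 0.553650.
Q̄ = (S_0/π) × [bracket] = (1361/π) × 0.553650 = 239.9 W/m².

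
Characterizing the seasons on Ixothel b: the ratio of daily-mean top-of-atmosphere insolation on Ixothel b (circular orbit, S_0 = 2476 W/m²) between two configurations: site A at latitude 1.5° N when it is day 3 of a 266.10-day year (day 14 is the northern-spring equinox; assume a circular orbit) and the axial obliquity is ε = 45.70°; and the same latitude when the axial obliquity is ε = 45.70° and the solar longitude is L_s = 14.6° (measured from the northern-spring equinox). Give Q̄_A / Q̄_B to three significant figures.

Q̄_A / Q̄_B ≈ 0.984

— Configuration A (ϕ=+1.5°):
Solar longitude: L_s = 360° × (3 − 14)/266.10 = -14.882°, i.e. -14.882° + 360° = 345.118°.
sin δ = sin 45.70° × sin 345.118° = -0.18381, so δ = -10.592°.
cos h₀ = −tan(+1.5°) tan(-10.592°) = 0.0049, h₀ = 1.5659 rad.
Bracket: h₀ sin ϕ sin δ + cos ϕ cos δ sin h₀ = 1.5659×0.02618×-0.18381 + 0.99966×0.98296×0.99999 = -0.007535 + 0.982616 = 0.975081.
Q̄ = (S_0/π) × [bracket] = (2476/π) × 0.975081 = 768.50 W/m².
— Configuration B (ϕ=+1.5°):
Solar declination: sin δ = sin ε · sin L_s = sin 45.70° × sin 14.6° = 0.18040, so δ = +10.393°.
cos h₀ = −tan(+1.5°) tan(+10.393°) = -0.0048, h₀ = 1.5756 rad.
Bracket: h₀ sin ϕ sin δ + cos ϕ cos δ sin h₀ = 1.5756×0.02618×0.18040 + 0.99966×0.98359×0.99999 = 0.007441 + 0.983246 = 0.990687.
Q̄ = (S_0/π) × [bracket] = (2476/π) × 0.990687 = 780.80 W/m².
Ratio Q̄_A / Q̄_B = 768.50 / 780.80 = 0.9842.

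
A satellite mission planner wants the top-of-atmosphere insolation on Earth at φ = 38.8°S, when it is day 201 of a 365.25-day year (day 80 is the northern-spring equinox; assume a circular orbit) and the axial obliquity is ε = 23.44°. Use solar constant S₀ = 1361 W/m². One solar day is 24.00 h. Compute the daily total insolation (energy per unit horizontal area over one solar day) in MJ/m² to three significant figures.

Solar longitude: λ_s = 360° × (201 − 80)/365.25 = 119.261°.
sin δ = sin 23.44° × sin 119.261° = 0.34703, so δ = +20.306°.
cos H₀ = −tan(-38.8°) tan(+20.306°) = 0.2975, H₀ = 1.2687 rad.
Bracket: H₀ sin φ sin δ + cos φ cos δ sin H₀ = 1.2687×-0.62660×0.34703 + 0.77934×0.93785×0.95472 = -0.275878 + 0.697809 = 0.421931.
Q̄ = (S₀/π) × [bracket] = (1361/π) × 0.421931 = 182.79 W/m².
Daily total = Q̄ × 24.00 h × 3600 s/h = 182.79 × 24.00 × 3600 / 10⁶ = 15.79 MJ/m².

15.8 MJ/m²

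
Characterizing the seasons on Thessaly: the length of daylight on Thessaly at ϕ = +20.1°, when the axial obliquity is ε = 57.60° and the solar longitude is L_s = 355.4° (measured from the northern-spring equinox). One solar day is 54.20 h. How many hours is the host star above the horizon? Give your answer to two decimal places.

Solar declination: sin δ = sin ε · sin L_s = sin 57.60° × sin 355.4° = -0.06771, so δ = -3.883°.
cos h₀ = −tan ϕ · tan δ = −tan(+20.1°) × tan(-3.883°) = 0.0248, so h₀ = 1.5460 rad = 88.58°.
Daylight = 2h₀/(2π) × 54.20 h = (1.5460/π) × 54.20 = 26.67 h.

26.67 h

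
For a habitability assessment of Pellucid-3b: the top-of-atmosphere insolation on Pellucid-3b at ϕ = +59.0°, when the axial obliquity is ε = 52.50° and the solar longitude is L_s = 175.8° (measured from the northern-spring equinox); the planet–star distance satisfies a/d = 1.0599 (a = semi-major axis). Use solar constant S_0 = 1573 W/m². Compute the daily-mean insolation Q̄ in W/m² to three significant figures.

Solar declination: sin δ = sin ε · sin L_s = sin 52.50° × sin 175.8° = 0.05810, so δ = +3.331°.
cos h₀ = −tan(+59.0°) tan(+3.331°) = -0.0969, h₀ = 1.6678 rad.
Bracket: h₀ sin ϕ sin δ + cos ϕ cos δ sin h₀ = 1.6678×0.85717×0.05810 + 0.51504×0.99831×0.99530 = 0.083059 + 0.511753 = 0.594812.
Inverse-square distance factor (a/d)² = 1.0599² = 1.123388.
Q̄ = (S_0/π) × 1.123388 × [bracket] = (1573/π) × 1.123388 × 0.594812 = 334.6 W/m².

Q̄ ≈ 335 W/m²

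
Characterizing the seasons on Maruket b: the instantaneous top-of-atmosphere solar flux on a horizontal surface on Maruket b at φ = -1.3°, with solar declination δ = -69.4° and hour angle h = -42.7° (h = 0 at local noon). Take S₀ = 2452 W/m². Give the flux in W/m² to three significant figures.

686 W/m²

cos θ_z = sin φ sin δ + cos φ cos δ cos h = 0.021237 + 0.258507 = 0.279744.
Flux = S₀ · cos θ_z = 2452 × 0.279744 = 685.9 W/m².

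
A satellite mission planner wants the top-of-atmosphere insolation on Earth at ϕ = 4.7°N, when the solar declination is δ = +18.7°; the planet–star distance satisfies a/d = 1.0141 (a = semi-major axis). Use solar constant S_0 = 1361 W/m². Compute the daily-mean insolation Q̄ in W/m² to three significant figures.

Q̄ ≈ 439 W/m²

cos h₀ = −tan(+4.7°) tan(+18.700°) = -0.0278, h₀ = 1.5986 rad.
Bracket: h₀ sin ϕ sin δ + cos ϕ cos δ sin h₀ = 1.5986×0.08194×0.32061 + 0.99664×0.94721×0.99961 = 0.041996 + 0.943659 = 0.985655.
Inverse-square distance factor (a/d)² = 1.0141² = 1.028399.
Q̄ = (S_0/π) × 1.028399 × [bracket] = (1361/π) × 1.028399 × 0.985655 = 439.1 W/m².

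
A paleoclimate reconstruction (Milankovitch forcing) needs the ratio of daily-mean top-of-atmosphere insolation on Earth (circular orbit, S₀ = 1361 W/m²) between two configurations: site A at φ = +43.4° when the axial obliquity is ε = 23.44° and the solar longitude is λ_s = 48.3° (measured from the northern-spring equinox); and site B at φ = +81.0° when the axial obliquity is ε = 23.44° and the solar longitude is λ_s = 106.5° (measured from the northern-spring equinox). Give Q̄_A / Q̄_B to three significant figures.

— Configuration A (φ=+43.4°):
Solar declination: sin δ = sin ε · sin λ_s = sin 23.44° × sin 48.3° = 0.29700, so δ = +17.278°.
cos H₀ = −tan(+43.4°) tan(+17.278°) = -0.2941, H₀ = 1.8693 rad.
Bracket: H₀ sin φ sin δ + cos φ cos δ sin H₀ = 1.8693×0.68709×0.29700 + 0.72657×0.95488×0.95576 = 0.381460 + 0.663094 = 1.044554.
Q̄ = (S₀/π) × [bracket] = (1361/π) × 1.044554 = 452.52 W/m².
— Configuration B (φ=+81.0°):
Solar declination: sin δ = sin ε · sin λ_s = sin 23.44° × sin 106.5° = 0.38141, so δ = +22.421°.
cos H₀ = −tan(+81.0°) tan(+22.421°) = -2.6050 ≤ −1 ⇒ polar day, H₀ = π.
Bracket: H₀ sin φ sin δ + cos φ cos δ sin H₀ = 3.1416×0.98769×0.38141 + 0.15643×0.92441×0.00000 = 1.183487 + 0.000000 = 1.183487.
Q̄ = (S₀/π) × [bracket] = (1361/π) × 1.183487 = 512.71 W/m².
Ratio Q̄_A / Q̄_B = 452.52 / 512.71 = 0.8826.

Q̄_A / Q̄_B ≈ 0.883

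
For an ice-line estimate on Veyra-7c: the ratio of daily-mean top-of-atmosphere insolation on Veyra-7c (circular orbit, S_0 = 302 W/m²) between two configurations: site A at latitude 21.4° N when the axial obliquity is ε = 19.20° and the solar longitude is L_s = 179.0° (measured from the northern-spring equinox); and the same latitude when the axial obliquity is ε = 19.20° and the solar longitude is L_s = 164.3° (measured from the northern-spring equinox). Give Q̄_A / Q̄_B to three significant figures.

Q̄_A / Q̄_B ≈ 0.954

— Configuration A (ϕ=+21.4°):
Solar declination: sin δ = sin ε · sin L_s = sin 19.20° × sin 179.0° = 0.00574, so δ = +0.329°.
cos h₀ = −tan(+21.4°) tan(+0.329°) = -0.0022, h₀ = 1.5730 rad.
Bracket: h₀ sin ϕ sin δ + cos ϕ cos δ sin h₀ = 1.5730×0.36488×0.00574 + 0.93106×0.99998×1.00000 = 0.003295 + 0.931041 = 0.934336.
Q̄ = (S_0/π) × [bracket] = (302/π) × 0.934336 = 89.817 W/m².
— Configuration B (ϕ=+21.4°):
Solar declination: sin δ = sin ε · sin L_s = sin 19.20° × sin 164.3° = 0.08899, so δ = +5.106°.
cos h₀ = −tan(+21.4°) tan(+5.106°) = -0.0350, h₀ = 1.6058 rad.
Bracket: h₀ sin ϕ sin δ + cos ϕ cos δ sin h₀ = 1.6058×0.36488×0.08899 + 0.93106×0.99603×0.99939 = 0.052141 + 0.926798 = 0.978939.
Q̄ = (S_0/π) × [bracket] = (302/π) × 0.978939 = 94.105 W/m².
Ratio Q̄_A / Q̄_B = 89.817 / 94.105 = 0.9544.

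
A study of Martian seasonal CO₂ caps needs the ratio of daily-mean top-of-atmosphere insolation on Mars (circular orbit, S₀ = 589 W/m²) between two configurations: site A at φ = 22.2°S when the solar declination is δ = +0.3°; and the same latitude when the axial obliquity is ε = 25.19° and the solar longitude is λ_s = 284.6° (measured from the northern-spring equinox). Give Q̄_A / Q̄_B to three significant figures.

Q̄_A / Q̄_B ≈ 0.837

— Configuration A (φ=-22.2°):
cos H₀ = −tan(-22.2°) tan(+0.300°) = 0.0021, H₀ = 1.5687 rad.
Bracket: H₀ sin φ sin δ + cos φ cos δ sin H₀ = 1.5687×-0.37784×0.00524 + 0.92587×0.99999×1.00000 = -0.003106 + 0.925861 = 0.922755.
Q̄ = (S₀/π) × [bracket] = (589/π) × 0.922755 = 173.00 W/m².
— Configuration B (φ=-22.2°):
Solar declination: sin δ = sin ε · sin λ_s = sin 25.19° × sin 284.6° = -0.41188, so δ = -24.323°.
cos H₀ = −tan(-22.2°) tan(-24.323°) = -0.1845, H₀ = 1.7563 rad.
Bracket: H₀ sin φ sin δ + cos φ cos δ sin H₀ = 1.7563×-0.37784×-0.41188 + 0.92587×0.91124×0.98284 = 0.273324 + 0.829212 = 1.102536.
Q̄ = (S₀/π) × [bracket] = (589/π) × 1.102536 = 206.71 W/m².
Ratio Q̄_A / Q̄_B = 173.00 / 206.71 = 0.8369.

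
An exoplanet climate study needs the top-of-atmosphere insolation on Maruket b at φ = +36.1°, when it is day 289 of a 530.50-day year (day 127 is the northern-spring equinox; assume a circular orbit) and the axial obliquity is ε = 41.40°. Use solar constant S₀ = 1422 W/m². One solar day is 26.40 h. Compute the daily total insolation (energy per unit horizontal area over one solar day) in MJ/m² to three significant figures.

56.7 MJ/m²

Solar longitude: λ_s = 360° × (289 − 127)/530.50 = 109.934°.
sin δ = sin 41.40° × sin 109.934° = 0.62169, so δ = +38.440°.
cos H₀ = −tan(+36.1°) tan(+38.440°) = -0.5788, H₀ = 2.1880 rad.
Bracket: H₀ sin φ sin δ + cos φ cos δ sin H₀ = 2.1880×0.58920×0.62169 + 0.80799×0.78326×0.81548 = 0.801464 + 0.516090 = 1.317554.
Q̄ = (S₀/π) × [bracket] = (1422/π) × 1.317554 = 596.37 W/m².
Daily total = Q̄ × 26.40 h × 3600 s/h = 596.37 × 26.40 × 3600 / 10⁶ = 56.68 MJ/m².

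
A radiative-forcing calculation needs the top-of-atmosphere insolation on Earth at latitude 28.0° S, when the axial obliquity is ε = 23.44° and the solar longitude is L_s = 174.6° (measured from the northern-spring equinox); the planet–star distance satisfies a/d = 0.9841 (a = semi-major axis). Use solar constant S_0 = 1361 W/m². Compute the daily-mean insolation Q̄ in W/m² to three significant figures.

Q̄ ≈ 359 W/m²

Solar declination: sin δ = sin ε · sin L_s = sin 23.44° × sin 174.6° = 0.03744, so δ = +2.145°.
cos h₀ = −tan(-28.0°) tan(+2.145°) = 0.0199, h₀ = 1.5509 rad.
Bracket: h₀ sin ϕ sin δ + cos ϕ cos δ sin h₀ = 1.5509×-0.46947×0.03744 + 0.88295×0.99930×0.99980 = -0.027260 + 0.882155 = 0.854895.
Inverse-square distance factor (a/d)² = 0.9841² = 0.968453.
Q̄ = (S_0/π) × 0.968453 × [bracket] = (1361/π) × 0.968453 × 0.854895 = 358.7 W/m².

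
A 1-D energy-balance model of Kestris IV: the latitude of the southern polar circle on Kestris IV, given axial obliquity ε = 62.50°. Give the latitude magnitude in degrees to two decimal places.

27.50°

The polar circle is the lowest latitude that experiences at least one full rotation of continuous darkness at the northern-summer solstice; it lies at |φ| = 90° − ε = 90° − 62.50° = 27.50°.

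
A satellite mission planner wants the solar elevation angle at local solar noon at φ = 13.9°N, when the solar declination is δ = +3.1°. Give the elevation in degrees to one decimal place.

79.2°

At local noon the hour angle is zero, so the zenith angle equals |φ − δ| = |+13.9° − (+3.100°)| = 10.800°.
Elevation = 90° − 10.800° = 79.2°.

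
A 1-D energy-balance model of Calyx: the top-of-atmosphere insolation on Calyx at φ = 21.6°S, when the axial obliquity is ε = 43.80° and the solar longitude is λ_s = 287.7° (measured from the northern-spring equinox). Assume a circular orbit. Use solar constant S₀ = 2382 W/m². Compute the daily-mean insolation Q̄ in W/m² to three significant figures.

Solar declination: sin δ = sin ε · sin λ_s = sin 43.80° × sin 287.7° = -0.65938, so δ = -41.252°.
cos H₀ = −tan(-21.6°) tan(-41.252°) = -0.3472, H₀ = 1.9254 rad.
Bracket: H₀ sin φ sin δ + cos φ cos δ sin H₀ = 1.9254×-0.36812×-0.65938 + 0.92978×0.75181×0.93777 = 0.467354 + 0.655518 = 1.122872.
Q̄ = (S₀/π) × [bracket] = (2382/π) × 1.122872 = 851.4 W/m².

Q̄ ≈ 851 W/m²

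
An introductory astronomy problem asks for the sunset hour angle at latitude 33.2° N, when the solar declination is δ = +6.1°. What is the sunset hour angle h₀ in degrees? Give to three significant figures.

h₀ = 94.0°

cos h₀ = −tan ϕ · tan δ = −tan(+33.2°) × tan(+6.100°) = -0.0699, so h₀ = 1.6408 rad = 94.01°.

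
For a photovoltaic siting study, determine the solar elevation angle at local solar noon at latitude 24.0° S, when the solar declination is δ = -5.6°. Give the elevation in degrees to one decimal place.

At local noon the hour angle is zero, so the zenith angle equals |φ − δ| = |-24.0° − (-5.600°)| = 18.400°.
Elevation = 90° − 18.400° = 71.6°.

71.6°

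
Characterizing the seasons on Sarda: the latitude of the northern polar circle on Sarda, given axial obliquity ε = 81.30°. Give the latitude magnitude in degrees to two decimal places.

8.70°

The polar circle is the lowest latitude that experiences at least one full rotation of continuous daylight at the northern-summer solstice; it lies at |φ| = 90° − ε = 90° − 81.30° = 8.70°.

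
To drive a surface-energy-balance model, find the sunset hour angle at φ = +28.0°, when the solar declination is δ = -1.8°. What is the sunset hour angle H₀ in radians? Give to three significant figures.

H₀ = 1.55 rad

cos H₀ = −tan φ · tan δ = −tan(+28.0°) × tan(-1.800°) = 0.0167, so H₀ = 1.5541 rad = 89.04°.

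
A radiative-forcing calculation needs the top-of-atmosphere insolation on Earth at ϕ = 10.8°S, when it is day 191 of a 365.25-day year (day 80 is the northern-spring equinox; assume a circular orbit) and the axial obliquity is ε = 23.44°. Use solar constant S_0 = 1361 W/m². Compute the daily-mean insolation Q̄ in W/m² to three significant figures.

Solar longitude: L_s = 360° × (191 − 80)/365.25 = 109.405°.
sin δ = sin 23.44° × sin 109.405° = 0.37519, so δ = +22.036°.
cos h₀ = −tan(-10.8°) tan(+22.036°) = 0.0772, h₀ = 1.4935 rad.
Bracket: h₀ sin ϕ sin δ + cos ϕ cos δ sin h₀ = 1.4935×-0.18738×0.37519 + 0.98229×0.92695×0.99701 = -0.104998 + 0.907811 = 0.802813.
Q̄ = (S_0/π) × [bracket] = (1361/π) × 0.802813 = 347.8 W/m².

Q̄ ≈ 348 W/m²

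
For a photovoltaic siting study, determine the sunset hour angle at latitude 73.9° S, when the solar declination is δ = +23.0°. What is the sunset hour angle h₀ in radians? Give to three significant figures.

h₀ = 0.00 rad

cos h₀ = −tan ϕ · tan δ = 1.4706 ≥ 1, so the Sun never rises (polar night) and h₀ = 0.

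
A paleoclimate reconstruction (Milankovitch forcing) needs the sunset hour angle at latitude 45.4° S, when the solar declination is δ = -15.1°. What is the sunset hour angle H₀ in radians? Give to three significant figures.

H₀ = 1.85 rad

cos H₀ = −tan φ · tan δ = −tan(-45.4°) × tan(-15.100°) = -0.2736, so H₀ = 1.8479 rad = 105.88°.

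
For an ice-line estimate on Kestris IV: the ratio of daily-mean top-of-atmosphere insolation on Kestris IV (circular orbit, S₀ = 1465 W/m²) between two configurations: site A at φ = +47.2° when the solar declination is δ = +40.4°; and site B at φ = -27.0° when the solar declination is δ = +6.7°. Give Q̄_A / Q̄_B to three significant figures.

Q̄_A / Q̄_B ≈ 1.87

— Configuration A (φ=+47.2°):
cos H₀ = −tan(+47.2°) tan(+40.400°) = -0.9191, H₀ = 2.7365 rad.
Bracket: H₀ sin φ sin δ + cos φ cos δ sin H₀ = 2.7365×0.73373×0.64812 + 0.67944×0.76154×0.39410 = 1.301329 + 0.203916 = 1.505245.
Q̄ = (S₀/π) × [bracket] = (1465/π) × 1.505245 = 701.93 W/m².
— Configuration B (φ=-27.0°):
cos H₀ = −tan(-27.0°) tan(+6.700°) = 0.0599, H₀ = 1.5109 rad.
Bracket: H₀ sin φ sin δ + cos φ cos δ sin H₀ = 1.5109×-0.45399×0.11667 + 0.89101×0.99317×0.99821 = -0.080028 + 0.883340 = 0.803312.
Q̄ = (S₀/π) × [bracket] = (1465/π) × 0.803312 = 374.60 W/m².
Ratio Q̄_A / Q̄_B = 701.93 / 374.60 = 1.874.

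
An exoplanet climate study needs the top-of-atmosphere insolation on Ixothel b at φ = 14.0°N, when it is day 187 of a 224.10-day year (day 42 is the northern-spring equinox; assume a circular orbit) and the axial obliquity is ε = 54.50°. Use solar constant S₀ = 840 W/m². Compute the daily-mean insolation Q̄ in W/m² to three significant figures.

Solar longitude: λ_s = 360° × (187 − 42)/224.10 = 232.932°.
sin δ = sin 54.50° × sin 232.932° = -0.64960, so δ = -40.511°.
cos H₀ = −tan(+14.0°) tan(-40.511°) = 0.2130, H₀ = 1.3561 rad.
Bracket: H₀ sin φ sin δ + cos φ cos δ sin H₀ = 1.3561×0.24192×-0.64960 + 0.97030×0.76028×0.97705 = -0.213113 + 0.720769 = 0.507656.
Q̄ = (S₀/π) × [bracket] = (840/π) × 0.507656 = 135.7 W/m².

Q̄ ≈ 136 W/m²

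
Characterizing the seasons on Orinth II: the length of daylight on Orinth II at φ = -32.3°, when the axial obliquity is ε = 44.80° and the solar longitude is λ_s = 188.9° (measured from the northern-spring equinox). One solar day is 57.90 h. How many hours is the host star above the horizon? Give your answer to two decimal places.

Solar declination: sin δ = sin ε · sin λ_s = sin 44.80° × sin 188.9° = -0.10901, so δ = -6.258°.
cos H₀ = −tan φ · tan δ = −tan(-32.3°) × tan(-6.258°) = -0.0693, so H₀ = 1.6402 rad = 93.98°.
Daylight = 2H₀/(2π) × 57.90 h = (1.6402/π) × 57.90 = 30.23 h.

30.23 h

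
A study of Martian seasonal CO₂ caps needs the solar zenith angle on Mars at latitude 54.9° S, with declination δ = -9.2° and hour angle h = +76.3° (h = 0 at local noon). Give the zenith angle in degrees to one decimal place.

θ_z = 74.6°

cos θ_z = sin φ sin δ + cos φ cos δ cos h = 0.130807 + 0.134431 = 0.265238.
θ_z = arccos(0.265238) = 74.6°.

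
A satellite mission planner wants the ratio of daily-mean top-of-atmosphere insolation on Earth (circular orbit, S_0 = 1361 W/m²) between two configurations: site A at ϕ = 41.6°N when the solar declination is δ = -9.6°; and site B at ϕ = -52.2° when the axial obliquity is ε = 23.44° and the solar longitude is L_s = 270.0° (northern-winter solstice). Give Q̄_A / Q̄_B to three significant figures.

Q̄_A / Q̄_B ≈ 0.499

— Configuration A (ϕ=+41.6°):
cos h₀ = −tan(+41.6°) tan(-9.600°) = 0.1502, h₀ = 1.4201 rad.
Bracket: h₀ sin ϕ sin δ + cos ϕ cos δ sin h₀ = 1.4201×0.66393×-0.16677 + 0.74780×0.98600×0.98866 = -0.157239 + 0.728969 = 0.571730.
Q̄ = (S_0/π) × [bracket] = (1361/π) × 0.571730 = 247.68 W/m².
— Configuration B (ϕ=-52.2°):
Solar declination: sin δ = sin ε · sin L_s = sin 23.44° × sin 270.0° = -0.39779, so δ = -23.440°.
cos h₀ = −tan(-52.2°) tan(-23.440°) = -0.5590, h₀ = 2.1639 rad.
Bracket: h₀ sin ϕ sin δ + cos ϕ cos δ sin h₀ = 2.1639×-0.79016×-0.39779 + 0.61291×0.91748×0.82920 = 0.680152 + 0.466286 = 1.146438.
Q̄ = (S_0/π) × [bracket] = (1361/π) × 1.146438 = 496.66 W/m².
Ratio Q̄_A / Q̄_B = 247.68 / 496.66 = 0.4987.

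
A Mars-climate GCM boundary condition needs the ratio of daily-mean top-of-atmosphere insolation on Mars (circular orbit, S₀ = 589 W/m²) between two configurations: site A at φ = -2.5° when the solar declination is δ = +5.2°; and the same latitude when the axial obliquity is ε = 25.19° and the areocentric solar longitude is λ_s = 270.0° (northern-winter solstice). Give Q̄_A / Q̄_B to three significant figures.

— Configuration A (φ=-2.5°):
cos H₀ = −tan(-2.5°) tan(+5.200°) = 0.0040, H₀ = 1.5668 rad.
Bracket: H₀ sin φ sin δ + cos φ cos δ sin H₀ = 1.5668×-0.04362×0.09063 + 0.99905×0.99588×0.99999 = -0.006194 + 0.994924 = 0.988730.
Q̄ = (S₀/π) × [bracket] = (589/π) × 0.988730 = 185.37 W/m².
— Configuration B (φ=-2.5°):
sin δ = sin 25.19° × sin 270.0° = -0.42562, so δ = -25.190°.
cos H₀ = −tan(-2.5°) tan(-25.190°) = -0.0205, H₀ = 1.5913 rad.
Bracket: H₀ sin φ sin δ + cos φ cos δ sin H₀ = 1.5913×-0.04362×-0.42562 + 0.99905×0.90490×0.99979 = 0.029543 + 0.903850 = 0.933393.
Q̄ = (S₀/π) × [bracket] = (589/π) × 0.933393 = 175.00 W/m².
Ratio Q̄_A / Q̄_B = 185.37 / 175.00 = 1.059.

Q̄_A / Q̄_B ≈ 1.06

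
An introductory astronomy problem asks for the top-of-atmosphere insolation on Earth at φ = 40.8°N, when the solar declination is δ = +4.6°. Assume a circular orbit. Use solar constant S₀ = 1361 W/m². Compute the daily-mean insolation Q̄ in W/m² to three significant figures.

cos H₀ = −tan(+40.8°) tan(+4.600°) = -0.0694, H₀ = 1.6403 rad.
Bracket: H₀ sin φ sin δ + cos φ cos δ sin H₀ = 1.6403×0.65342×0.08020 + 0.75700×0.99678×0.99759 = 0.085959 + 0.752744 = 0.838703.
Q̄ = (S₀/π) × [bracket] = (1361/π) × 0.838703 = 363.3 W/m².

Q̄ ≈ 363 W/m²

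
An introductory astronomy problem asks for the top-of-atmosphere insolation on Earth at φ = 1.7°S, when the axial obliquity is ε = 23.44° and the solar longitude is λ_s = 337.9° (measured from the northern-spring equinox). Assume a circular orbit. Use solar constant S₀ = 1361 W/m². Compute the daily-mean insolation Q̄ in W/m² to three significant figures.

Q̄ ≈ 431 W/m²

Solar declination: sin δ = sin ε · sin λ_s = sin 23.44° × sin 337.9° = -0.14966, so δ = -8.607°.
cos H₀ = −tan(-1.7°) tan(-8.607°) = -0.0045, H₀ = 1.5753 rad.
Bracket: H₀ sin φ sin δ + cos φ cos δ sin H₀ = 1.5753×-0.02967×-0.14966 + 0.99956×0.98874×0.99999 = 0.006995 + 0.988295 = 0.995290.
Q̄ = (S₀/π) × [bracket] = (1361/π) × 0.995290 = 431.2 W/m².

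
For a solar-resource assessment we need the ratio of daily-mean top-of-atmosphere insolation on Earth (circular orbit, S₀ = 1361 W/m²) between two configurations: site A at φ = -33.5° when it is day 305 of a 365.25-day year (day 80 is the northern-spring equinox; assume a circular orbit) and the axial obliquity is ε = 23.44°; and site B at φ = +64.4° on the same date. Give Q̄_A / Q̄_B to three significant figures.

— Configuration A (φ=-33.5°):
Solar longitude: λ_s = 360° × (305 − 80)/365.25 = 221.766°.
sin δ = sin 23.44° × sin 221.766° = -0.26496, so δ = -15.365°.
cos H₀ = −tan(-33.5°) tan(-15.365°) = -0.1819, H₀ = 1.7537 rad.
Bracket: H₀ sin φ sin δ + cos φ cos δ sin H₀ = 1.7537×-0.55194×-0.26496 + 0.83389×0.96426×0.98332 = 0.256465 + 0.790675 = 1.047140.
Q̄ = (S₀/π) × [bracket] = (1361/π) × 1.047140 = 453.64 W/m².
— Configuration B (φ=+64.4°):
cos H₀ = −tan(+64.4°) tan(-15.365°) = 0.5735, H₀ = 0.9600 rad.
Bracket: H₀ sin φ sin δ + cos φ cos δ sin H₀ = 0.9600×0.90183×-0.26496 + 0.43209×0.96426×0.81919 = -0.229391 + 0.341313 = 0.111922.
Q̄ = (S₀/π) × [bracket] = (1361/π) × 0.111922 = 48.487 W/m².
Ratio Q̄_A / Q̄_B = 453.64 / 48.487 = 9.356.

Q̄_A / Q̄_B ≈ 9.36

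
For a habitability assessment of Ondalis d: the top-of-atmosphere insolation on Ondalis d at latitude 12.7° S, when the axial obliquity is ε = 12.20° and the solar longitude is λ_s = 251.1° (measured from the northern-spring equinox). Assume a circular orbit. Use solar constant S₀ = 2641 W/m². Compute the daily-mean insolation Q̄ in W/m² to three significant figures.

Solar declination: sin δ = sin ε · sin λ_s = sin 12.20° × sin 251.1° = -0.19993, so δ = -11.533°.
cos H₀ = −tan(-12.7°) tan(-11.533°) = -0.0460, H₀ = 1.6168 rad.
Bracket: H₀ sin φ sin δ + cos φ cos δ sin H₀ = 1.6168×-0.21985×-0.19993 + 0.97553×0.97981×0.99894 = 0.071066 + 0.954821 = 1.025887.
Q̄ = (S₀/π) × [bracket] = (2641/π) × 1.025887 = 862.4 W/m².

Q̄ ≈ 862 W/m²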